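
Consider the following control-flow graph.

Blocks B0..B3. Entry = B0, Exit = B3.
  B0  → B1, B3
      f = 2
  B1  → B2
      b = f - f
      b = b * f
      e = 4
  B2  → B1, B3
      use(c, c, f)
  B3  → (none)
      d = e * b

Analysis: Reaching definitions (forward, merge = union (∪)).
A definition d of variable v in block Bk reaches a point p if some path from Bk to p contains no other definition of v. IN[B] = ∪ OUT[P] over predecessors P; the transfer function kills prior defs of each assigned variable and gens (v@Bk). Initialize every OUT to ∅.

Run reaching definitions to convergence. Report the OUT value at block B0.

Fixpoint table:
  B0: | IN={} | OUT={f@B0}
  B1: | IN={b@B1, e@B1, f@B0} | OUT={b@B1, e@B1, f@B0}
  B2: | IN={b@B1, e@B1, f@B0} | OUT={b@B1, e@B1, f@B0}
  B3: | IN={b@B1, e@B1, f@B0} | OUT={b@B1, d@B3, e@B1, f@B0}

B0 is the boundary node: IN[B0] = {}
Applying B0's transfer function to that IN value gives OUT[B0] (row B0 above).

Answer: {f@B0}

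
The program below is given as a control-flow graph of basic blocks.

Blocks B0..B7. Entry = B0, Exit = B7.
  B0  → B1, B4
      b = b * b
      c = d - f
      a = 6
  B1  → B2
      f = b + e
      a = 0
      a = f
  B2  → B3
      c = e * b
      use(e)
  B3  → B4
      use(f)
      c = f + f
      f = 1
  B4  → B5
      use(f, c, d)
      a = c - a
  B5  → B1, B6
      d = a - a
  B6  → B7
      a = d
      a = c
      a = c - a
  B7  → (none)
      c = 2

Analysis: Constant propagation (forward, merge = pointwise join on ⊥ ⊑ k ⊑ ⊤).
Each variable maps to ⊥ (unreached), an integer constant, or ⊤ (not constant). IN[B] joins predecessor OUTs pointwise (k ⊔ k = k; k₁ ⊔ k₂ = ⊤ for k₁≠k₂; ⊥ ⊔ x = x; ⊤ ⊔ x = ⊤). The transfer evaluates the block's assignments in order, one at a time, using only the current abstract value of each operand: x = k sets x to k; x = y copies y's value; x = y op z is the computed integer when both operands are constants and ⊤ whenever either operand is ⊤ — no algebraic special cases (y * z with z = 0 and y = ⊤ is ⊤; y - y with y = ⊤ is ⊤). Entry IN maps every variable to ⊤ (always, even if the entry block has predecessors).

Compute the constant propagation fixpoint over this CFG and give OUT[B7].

Answer: {a: ⊤, b: ⊤, c: 2, d: ⊤, e: ⊤, f: ⊤}

Working:
Per-block solution:
  B0:  IN=(all ⊤)  OUT={a:6; rest ⊤}
  B1:  IN=(all ⊤)  OUT=(all ⊤)
  B2:  IN=(all ⊤)  OUT=(all ⊤)
  B3:  IN=(all ⊤)  OUT={f:1; rest ⊤}
  B4:  IN=(all ⊤)  OUT=(all ⊤)
  B5:  IN=(all ⊤)  OUT=(all ⊤)
  B6:  IN=(all ⊤)  OUT=(all ⊤)
  B7:  IN=(all ⊤)  OUT={c:2; rest ⊤}

Merge at B7: IN[B7] = OUT[B6] = {a: ⊤, b: ⊤, c: ⊤, d: ⊤, e: ⊤, f: ⊤}
Applying B7's transfer function to that IN value gives OUT[B7] (row B7 above).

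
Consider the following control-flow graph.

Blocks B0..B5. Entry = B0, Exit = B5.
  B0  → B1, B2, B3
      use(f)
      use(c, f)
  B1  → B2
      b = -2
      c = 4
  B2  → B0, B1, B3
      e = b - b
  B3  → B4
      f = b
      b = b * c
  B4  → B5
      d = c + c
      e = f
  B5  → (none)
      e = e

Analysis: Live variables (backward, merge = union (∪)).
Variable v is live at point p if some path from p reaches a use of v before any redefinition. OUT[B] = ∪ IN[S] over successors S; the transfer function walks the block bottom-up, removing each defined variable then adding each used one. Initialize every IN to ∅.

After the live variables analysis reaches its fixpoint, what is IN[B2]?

Converged values:
  B0: | IN={b, c, f} | OUT={b, c, f}
  B1: | IN={f} | OUT={b, c, f}
  B2: | IN={b, c, f} | OUT={b, c, f}
  B3: | IN={b, c} | OUT={c, f}
  B4: | IN={c, f} | OUT={e}
  B5: | IN={e} | OUT={}

Merge at B2: OUT[B2] = IN[B0] ⊔ IN[B1] ⊔ IN[B3] = {b, c, f}
Applying B2's transfer function to that OUT value gives IN[B2] (row B2 above).

Answer: {b, c, f}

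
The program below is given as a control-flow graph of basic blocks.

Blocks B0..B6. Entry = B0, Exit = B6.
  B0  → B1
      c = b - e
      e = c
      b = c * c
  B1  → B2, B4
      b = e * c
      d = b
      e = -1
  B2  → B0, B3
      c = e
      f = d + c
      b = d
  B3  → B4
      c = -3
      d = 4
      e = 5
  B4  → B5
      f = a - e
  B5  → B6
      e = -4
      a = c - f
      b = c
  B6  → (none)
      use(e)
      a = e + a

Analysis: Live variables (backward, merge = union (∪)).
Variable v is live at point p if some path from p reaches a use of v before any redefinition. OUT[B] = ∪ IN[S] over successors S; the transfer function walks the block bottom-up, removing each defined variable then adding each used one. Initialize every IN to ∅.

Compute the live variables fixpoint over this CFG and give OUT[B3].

Per-block solution:
  B0:  IN={a, b, e}  OUT={a, c, e}
  B1:  IN={a, c, e}  OUT={a, c, d, e}
  B2:  IN={a, d, e}  OUT={a, b, e}
  B3:  IN={a}  OUT={a, c, e}
  B4:  IN={a, c, e}  OUT={c, f}
  B5:  IN={c, f}  OUT={a, e}
  B6:  IN={a, e}  OUT={}

Merge at B3: OUT[B3] = IN[B4] = {a, c, e}

Answer: {a, c, e}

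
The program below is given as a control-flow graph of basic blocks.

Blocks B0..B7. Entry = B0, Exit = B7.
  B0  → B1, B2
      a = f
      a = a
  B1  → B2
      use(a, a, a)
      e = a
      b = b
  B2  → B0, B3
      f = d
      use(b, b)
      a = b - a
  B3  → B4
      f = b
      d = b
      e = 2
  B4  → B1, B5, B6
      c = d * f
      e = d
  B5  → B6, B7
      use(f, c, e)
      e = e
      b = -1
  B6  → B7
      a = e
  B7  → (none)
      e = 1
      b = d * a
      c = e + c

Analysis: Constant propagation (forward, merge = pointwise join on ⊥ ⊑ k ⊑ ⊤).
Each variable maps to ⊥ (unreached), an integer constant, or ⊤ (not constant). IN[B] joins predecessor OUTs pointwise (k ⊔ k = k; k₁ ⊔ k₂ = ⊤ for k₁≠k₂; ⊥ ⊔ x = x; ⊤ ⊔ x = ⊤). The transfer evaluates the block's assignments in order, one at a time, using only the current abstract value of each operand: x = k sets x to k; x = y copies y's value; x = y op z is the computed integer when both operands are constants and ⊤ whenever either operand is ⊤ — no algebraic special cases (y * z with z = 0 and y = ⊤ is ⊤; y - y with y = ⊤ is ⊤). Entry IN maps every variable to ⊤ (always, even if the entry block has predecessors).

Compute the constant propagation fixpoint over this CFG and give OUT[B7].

Fixpoint table:
  B0: | IN=(all ⊤) | OUT=(all ⊤)
  B1: | IN=(all ⊤) | OUT=(all ⊤)
  B2: | IN=(all ⊤) | OUT=(all ⊤)
  B3: | IN=(all ⊤) | OUT={e:2; rest ⊤}
  B4: | IN={e:2; rest ⊤} | OUT=(all ⊤)
  B5: | IN=(all ⊤) | OUT={b:-1; rest ⊤}
  B6: | IN=(all ⊤) | OUT=(all ⊤)
  B7: | IN=(all ⊤) | OUT={e:1; rest ⊤}

Merge at B7: IN[B7] = OUT[B5] ⊔ OUT[B6] = {a: ⊤, b: ⊤, c: ⊤, d: ⊤, e: ⊤, f: ⊤}
Applying B7's transfer function to that IN value gives OUT[B7] (row B7 above).

Answer: {a: ⊤, b: ⊤, c: ⊤, d: ⊤, e: 1, f: ⊤}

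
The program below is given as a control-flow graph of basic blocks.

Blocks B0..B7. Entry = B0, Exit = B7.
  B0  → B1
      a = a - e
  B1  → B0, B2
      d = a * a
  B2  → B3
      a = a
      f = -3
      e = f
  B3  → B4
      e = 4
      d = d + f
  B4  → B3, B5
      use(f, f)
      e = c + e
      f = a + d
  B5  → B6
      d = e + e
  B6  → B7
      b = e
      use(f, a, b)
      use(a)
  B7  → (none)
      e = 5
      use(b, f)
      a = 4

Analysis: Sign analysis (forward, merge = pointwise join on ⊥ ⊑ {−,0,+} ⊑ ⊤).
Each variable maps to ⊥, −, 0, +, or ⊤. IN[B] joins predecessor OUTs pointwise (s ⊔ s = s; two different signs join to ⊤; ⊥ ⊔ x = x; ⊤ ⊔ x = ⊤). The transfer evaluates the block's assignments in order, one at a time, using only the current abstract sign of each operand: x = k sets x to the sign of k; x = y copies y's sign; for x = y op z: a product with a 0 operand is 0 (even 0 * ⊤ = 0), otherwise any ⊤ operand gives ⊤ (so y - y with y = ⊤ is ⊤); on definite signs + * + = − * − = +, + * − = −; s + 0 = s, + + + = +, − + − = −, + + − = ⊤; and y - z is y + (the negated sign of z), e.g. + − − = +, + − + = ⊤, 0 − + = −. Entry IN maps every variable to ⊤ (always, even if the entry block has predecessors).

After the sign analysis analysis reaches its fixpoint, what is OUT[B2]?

Fixpoint table:
  B0: | IN=(all ⊤) | OUT=(all ⊤)
  B1: | IN=(all ⊤) | OUT=(all ⊤)
  B2: | IN=(all ⊤) | OUT={e:-, f:-; rest ⊤}
  B3: | IN=(all ⊤) | OUT={e:+; rest ⊤}
  B4: | IN={e:+; rest ⊤} | OUT=(all ⊤)
  B5: | IN=(all ⊤) | OUT=(all ⊤)
  B6: | IN=(all ⊤) | OUT=(all ⊤)
  B7: | IN=(all ⊤) | OUT={a:+, e:+; rest ⊤}

Merge at B2: IN[B2] = OUT[B1] = {a: ⊤, b: ⊤, c: ⊤, d: ⊤, e: ⊤, f: ⊤}
Applying B2's transfer function to that IN value gives OUT[B2] (row B2 above).

Answer: {a: ⊤, b: ⊤, c: ⊤, d: ⊤, e: -, f: -}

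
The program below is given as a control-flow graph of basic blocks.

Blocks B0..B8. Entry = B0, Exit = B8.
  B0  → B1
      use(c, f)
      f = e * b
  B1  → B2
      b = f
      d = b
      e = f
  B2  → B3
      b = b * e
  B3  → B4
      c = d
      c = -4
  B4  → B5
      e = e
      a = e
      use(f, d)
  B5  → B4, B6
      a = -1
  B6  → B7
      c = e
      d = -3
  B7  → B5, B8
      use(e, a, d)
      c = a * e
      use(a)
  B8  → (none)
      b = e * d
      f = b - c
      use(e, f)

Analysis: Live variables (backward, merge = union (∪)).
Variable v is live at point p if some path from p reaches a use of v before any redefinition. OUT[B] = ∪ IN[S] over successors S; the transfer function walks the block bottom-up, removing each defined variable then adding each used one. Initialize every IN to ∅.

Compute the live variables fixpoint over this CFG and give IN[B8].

Answer: {c, d, e}

Derivation:
Fixpoint table:
  B0:  IN={b, c, e, f}  OUT={f}
  B1:  IN={f}  OUT={b, d, e, f}
  B2:  IN={b, d, e, f}  OUT={d, e, f}
  B3:  IN={d, e, f}  OUT={d, e, f}
  B4:  IN={d, e, f}  OUT={d, e, f}
  B5:  IN={d, e, f}  OUT={a, d, e, f}
  B6:  IN={a, e, f}  OUT={a, d, e, f}
  B7:  IN={a, d, e, f}  OUT={c, d, e, f}
  B8:  IN={c, d, e}  OUT={}

B8 is the boundary node: OUT[B8] = {}
Applying B8's transfer function to that OUT value gives IN[B8] (row B8 above).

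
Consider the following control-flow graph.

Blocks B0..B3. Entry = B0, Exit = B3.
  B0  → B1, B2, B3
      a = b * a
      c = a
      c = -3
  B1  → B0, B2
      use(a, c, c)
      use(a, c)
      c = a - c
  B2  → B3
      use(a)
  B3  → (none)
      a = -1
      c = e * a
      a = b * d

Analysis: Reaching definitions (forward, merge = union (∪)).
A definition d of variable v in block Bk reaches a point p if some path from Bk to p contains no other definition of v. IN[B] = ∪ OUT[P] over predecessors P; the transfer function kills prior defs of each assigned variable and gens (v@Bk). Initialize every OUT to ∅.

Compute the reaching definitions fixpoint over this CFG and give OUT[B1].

Answer: {a@B0, c@B1}

Derivation:
Per-block solution:
  B0:   IN={a@B0, c@B1}   OUT={a@B0, c@B0}
  B1:   IN={a@B0, c@B0}   OUT={a@B0, c@B1}
  B2:   IN={a@B0, c@B0, c@B1}   OUT={a@B0, c@B0, c@B1}
  B3:   IN={a@B0, c@B0, c@B1}   OUT={a@B3, c@B3}

Merge at B1: IN[B1] = OUT[B0] = {a@B0, c@B0}
Applying B1's transfer function to that IN value gives OUT[B1] (row B1 above).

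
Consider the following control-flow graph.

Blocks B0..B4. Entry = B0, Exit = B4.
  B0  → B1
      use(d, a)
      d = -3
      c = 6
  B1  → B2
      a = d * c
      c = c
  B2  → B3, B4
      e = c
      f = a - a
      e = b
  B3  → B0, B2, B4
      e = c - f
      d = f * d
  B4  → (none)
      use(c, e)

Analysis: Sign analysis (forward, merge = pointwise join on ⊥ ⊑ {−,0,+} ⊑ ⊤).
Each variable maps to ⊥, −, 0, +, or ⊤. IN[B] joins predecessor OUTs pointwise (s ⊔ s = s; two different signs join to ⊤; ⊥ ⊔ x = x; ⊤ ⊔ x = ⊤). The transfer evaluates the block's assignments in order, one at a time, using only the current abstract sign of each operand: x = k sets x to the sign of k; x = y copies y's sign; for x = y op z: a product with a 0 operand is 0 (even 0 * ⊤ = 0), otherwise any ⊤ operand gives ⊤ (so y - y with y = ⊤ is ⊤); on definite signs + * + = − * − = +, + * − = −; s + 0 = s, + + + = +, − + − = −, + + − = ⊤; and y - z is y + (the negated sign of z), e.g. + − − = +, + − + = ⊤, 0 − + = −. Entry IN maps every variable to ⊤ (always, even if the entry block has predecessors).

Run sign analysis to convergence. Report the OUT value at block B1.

Answer: {a: -, b: ⊤, c: +, d: -, e: ⊤, f: ⊤}

Derivation:
Per-block solution:
  B0:   IN=(all ⊤)   OUT={c:+, d:-; rest ⊤}
  B1:   IN={c:+, d:-; rest ⊤}   OUT={a:-, c:+, d:-; rest ⊤}
  B2:   IN={a:-, c:+; rest ⊤}   OUT={a:-, c:+; rest ⊤}
  B3:   IN={a:-, c:+; rest ⊤}   OUT={a:-, c:+; rest ⊤}
  B4:   IN={a:-, c:+; rest ⊤}   OUT={a:-, c:+; rest ⊤}

Merge at B1: IN[B1] = OUT[B0] = {a: ⊤, b: ⊤, c: +, d: -, e: ⊤, f: ⊤}
Applying B1's transfer function to that IN value gives OUT[B1] (row B1 above).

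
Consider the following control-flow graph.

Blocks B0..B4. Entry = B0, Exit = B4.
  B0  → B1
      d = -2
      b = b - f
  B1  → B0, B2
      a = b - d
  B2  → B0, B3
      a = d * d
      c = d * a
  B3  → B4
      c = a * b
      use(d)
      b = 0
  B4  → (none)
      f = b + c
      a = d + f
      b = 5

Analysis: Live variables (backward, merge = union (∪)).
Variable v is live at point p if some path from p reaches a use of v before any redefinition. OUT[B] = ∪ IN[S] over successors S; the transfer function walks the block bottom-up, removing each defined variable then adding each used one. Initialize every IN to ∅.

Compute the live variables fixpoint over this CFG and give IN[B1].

Answer: {b, d, f}

Trace:
Fixpoint table:
  B0:  IN={b, f}  OUT={b, d, f}
  B1:  IN={b, d, f}  OUT={b, d, f}
  B2:  IN={b, d, f}  OUT={a, b, d, f}
  B3:  IN={a, b, d}  OUT={b, c, d}
  B4:  IN={b, c, d}  OUT={}

Merge at B1: OUT[B1] = IN[B0] ⊔ IN[B2] = {b, d, f}
Applying B1's transfer function to that OUT value gives IN[B1] (row B1 above).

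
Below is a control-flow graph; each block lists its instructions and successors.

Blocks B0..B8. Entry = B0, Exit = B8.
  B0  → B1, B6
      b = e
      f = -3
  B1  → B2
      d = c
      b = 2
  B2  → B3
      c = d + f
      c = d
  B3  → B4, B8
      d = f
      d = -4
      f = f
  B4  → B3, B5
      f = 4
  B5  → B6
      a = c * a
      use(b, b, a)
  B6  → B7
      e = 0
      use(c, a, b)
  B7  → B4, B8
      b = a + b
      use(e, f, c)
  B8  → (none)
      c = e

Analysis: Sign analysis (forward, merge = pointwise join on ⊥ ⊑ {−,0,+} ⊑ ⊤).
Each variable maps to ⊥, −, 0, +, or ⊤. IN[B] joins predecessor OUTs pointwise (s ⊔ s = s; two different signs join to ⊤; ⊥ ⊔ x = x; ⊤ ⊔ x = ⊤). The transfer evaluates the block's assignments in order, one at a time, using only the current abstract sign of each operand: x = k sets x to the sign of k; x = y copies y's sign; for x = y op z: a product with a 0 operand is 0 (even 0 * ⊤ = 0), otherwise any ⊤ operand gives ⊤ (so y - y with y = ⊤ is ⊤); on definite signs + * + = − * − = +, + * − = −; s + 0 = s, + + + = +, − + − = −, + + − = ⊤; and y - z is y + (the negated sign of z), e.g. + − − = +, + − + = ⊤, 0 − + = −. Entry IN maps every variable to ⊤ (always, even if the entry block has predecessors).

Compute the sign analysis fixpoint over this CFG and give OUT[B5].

Per-block solution:
  B0: | IN=(all ⊤) | OUT={f:-; rest ⊤}
  B1: | IN={f:-; rest ⊤} | OUT={b:+, f:-; rest ⊤}
  B2: | IN={b:+, f:-; rest ⊤} | OUT={b:+, f:-; rest ⊤}
  B3: | IN=(all ⊤) | OUT={d:-; rest ⊤}
  B4: | IN=(all ⊤) | OUT={f:+; rest ⊤}
  B5: | IN={f:+; rest ⊤} | OUT={f:+; rest ⊤}
  B6: | IN=(all ⊤) | OUT={e:0; rest ⊤}
  B7: | IN={e:0; rest ⊤} | OUT={e:0; rest ⊤}
  B8: | IN=(all ⊤) | OUT=(all ⊤)

Merge at B5: IN[B5] = OUT[B4] = {a: ⊤, b: ⊤, c: ⊤, d: ⊤, e: ⊤, f: +}
Applying B5's transfer function to that IN value gives OUT[B5] (row B5 above).

Answer: {a: ⊤, b: ⊤, c: ⊤, d: ⊤, e: ⊤, f: +}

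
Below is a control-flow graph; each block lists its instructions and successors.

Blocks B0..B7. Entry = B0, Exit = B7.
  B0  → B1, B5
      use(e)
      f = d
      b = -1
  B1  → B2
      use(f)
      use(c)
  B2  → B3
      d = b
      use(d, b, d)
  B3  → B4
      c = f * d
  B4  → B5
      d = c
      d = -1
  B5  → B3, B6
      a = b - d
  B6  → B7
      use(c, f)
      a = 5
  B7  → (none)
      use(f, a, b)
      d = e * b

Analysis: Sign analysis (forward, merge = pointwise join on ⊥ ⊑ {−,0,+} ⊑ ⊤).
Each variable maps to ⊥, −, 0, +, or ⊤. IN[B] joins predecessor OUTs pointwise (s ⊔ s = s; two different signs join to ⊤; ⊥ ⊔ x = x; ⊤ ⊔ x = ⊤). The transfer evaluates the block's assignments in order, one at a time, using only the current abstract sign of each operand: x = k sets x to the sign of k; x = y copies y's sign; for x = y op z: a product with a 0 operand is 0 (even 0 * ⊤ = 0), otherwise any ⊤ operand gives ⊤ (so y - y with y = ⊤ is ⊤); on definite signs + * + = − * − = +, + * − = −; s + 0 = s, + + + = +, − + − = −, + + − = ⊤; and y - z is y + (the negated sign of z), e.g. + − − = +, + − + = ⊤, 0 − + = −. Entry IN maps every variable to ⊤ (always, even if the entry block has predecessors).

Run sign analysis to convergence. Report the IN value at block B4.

Fixpoint table:
  B0: | IN=(all ⊤) | OUT={b:-; rest ⊤}
  B1: | IN={b:-; rest ⊤} | OUT={b:-; rest ⊤}
  B2: | IN={b:-; rest ⊤} | OUT={b:-, d:-; rest ⊤}
  B3: | IN={b:-; rest ⊤} | OUT={b:-; rest ⊤}
  B4: | IN={b:-; rest ⊤} | OUT={b:-, d:-; rest ⊤}
  B5: | IN={b:-; rest ⊤} | OUT={b:-; rest ⊤}
  B6: | IN={b:-; rest ⊤} | OUT={a:+, b:-; rest ⊤}
  B7: | IN={a:+, b:-; rest ⊤} | OUT={a:+, b:-; rest ⊤}

Merge at B4: IN[B4] = OUT[B3] = {a: ⊤, b: -, c: ⊤, d: ⊤, e: ⊤, f: ⊤}

Answer: {a: ⊤, b: -, c: ⊤, d: ⊤, e: ⊤, f: ⊤}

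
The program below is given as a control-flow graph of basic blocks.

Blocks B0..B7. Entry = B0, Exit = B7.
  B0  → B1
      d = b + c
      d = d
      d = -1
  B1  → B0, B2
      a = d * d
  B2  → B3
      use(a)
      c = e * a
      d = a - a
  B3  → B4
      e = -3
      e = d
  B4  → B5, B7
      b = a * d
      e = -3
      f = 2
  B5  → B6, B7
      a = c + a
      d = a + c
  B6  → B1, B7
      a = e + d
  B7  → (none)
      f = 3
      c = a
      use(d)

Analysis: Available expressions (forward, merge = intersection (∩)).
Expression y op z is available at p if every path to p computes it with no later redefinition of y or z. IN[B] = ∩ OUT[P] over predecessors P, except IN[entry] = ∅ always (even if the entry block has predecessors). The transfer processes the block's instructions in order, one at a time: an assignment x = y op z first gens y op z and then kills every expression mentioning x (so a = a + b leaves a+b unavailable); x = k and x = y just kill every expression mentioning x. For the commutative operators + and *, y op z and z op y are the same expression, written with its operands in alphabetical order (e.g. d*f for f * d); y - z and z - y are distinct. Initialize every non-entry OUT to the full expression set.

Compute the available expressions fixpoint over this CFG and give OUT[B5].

Converged values:
  B0: | IN={} | OUT={b+c}
  B1: | IN={} | OUT={d*d}
  B2: | IN={d*d} | OUT={a*e, a-a}
  B3: | IN={a*e, a-a} | OUT={a-a}
  B4: | IN={a-a} | OUT={a*d, a-a}
  B5: | IN={a*d, a-a} | OUT={a+c}
  B6: | IN={a+c} | OUT={d+e}
  B7: | IN={} | OUT={}

Merge at B5: IN[B5] = OUT[B4] = {a*d, a-a}
Applying B5's transfer function to that IN value gives OUT[B5] (row B5 above).

Answer: {a+c}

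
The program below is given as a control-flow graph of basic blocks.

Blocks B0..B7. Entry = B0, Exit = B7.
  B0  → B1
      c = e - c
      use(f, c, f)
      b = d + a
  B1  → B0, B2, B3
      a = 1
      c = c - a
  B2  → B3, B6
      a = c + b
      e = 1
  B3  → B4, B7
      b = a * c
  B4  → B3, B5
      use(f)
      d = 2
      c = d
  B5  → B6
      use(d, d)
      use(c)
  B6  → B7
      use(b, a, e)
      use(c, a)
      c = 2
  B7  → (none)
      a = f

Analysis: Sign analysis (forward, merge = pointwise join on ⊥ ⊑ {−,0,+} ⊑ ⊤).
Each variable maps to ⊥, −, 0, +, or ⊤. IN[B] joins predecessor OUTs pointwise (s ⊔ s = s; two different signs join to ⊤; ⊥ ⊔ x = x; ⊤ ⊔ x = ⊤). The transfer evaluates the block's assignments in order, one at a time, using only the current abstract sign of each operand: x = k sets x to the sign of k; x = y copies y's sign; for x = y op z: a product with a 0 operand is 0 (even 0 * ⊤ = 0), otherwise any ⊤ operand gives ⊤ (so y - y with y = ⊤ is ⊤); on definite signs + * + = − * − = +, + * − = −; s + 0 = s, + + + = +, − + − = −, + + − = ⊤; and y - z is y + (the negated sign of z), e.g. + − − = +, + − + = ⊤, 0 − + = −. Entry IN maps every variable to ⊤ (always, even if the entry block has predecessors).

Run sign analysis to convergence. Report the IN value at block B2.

Converged values:
  B0: | IN=(all ⊤) | OUT=(all ⊤)
  B1: | IN=(all ⊤) | OUT={a:+; rest ⊤}
  B2: | IN={a:+; rest ⊤} | OUT={e:+; rest ⊤}
  B3: | IN=(all ⊤) | OUT=(all ⊤)
  B4: | IN=(all ⊤) | OUT={c:+, d:+; rest ⊤}
  B5: | IN={c:+, d:+; rest ⊤} | OUT={c:+, d:+; rest ⊤}
  B6: | IN=(all ⊤) | OUT={c:+; rest ⊤}
  B7: | IN=(all ⊤) | OUT=(all ⊤)

Merge at B2: IN[B2] = OUT[B1] = {a: +, b: ⊤, c: ⊤, d: ⊤, e: ⊤, f: ⊤}

Answer: {a: +, b: ⊤, c: ⊤, d: ⊤, e: ⊤, f: ⊤}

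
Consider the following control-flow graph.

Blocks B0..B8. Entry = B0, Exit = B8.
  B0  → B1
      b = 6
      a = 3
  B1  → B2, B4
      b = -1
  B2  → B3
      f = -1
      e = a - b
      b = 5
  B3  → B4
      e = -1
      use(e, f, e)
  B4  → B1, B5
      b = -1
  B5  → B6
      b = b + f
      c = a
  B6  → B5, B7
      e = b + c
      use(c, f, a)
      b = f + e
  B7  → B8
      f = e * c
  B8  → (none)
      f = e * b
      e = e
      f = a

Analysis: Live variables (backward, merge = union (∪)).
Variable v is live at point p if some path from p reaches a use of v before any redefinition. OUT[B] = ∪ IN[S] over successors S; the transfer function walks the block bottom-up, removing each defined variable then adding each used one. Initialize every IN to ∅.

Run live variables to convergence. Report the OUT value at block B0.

Answer: {a, f}

Derivation:
Converged values:
  B0:  IN={f}  OUT={a, f}
  B1:  IN={a, f}  OUT={a, b, f}
  B2:  IN={a, b}  OUT={a, f}
  B3:  IN={a, f}  OUT={a, f}
  B4:  IN={a, f}  OUT={a, b, f}
  B5:  IN={a, b, f}  OUT={a, b, c, f}
  B6:  IN={a, b, c, f}  OUT={a, b, c, e, f}
  B7:  IN={a, b, c, e}  OUT={a, b, e}
  B8:  IN={a, b, e}  OUT={}

Merge at B0: OUT[B0] = IN[B1] = {a, f}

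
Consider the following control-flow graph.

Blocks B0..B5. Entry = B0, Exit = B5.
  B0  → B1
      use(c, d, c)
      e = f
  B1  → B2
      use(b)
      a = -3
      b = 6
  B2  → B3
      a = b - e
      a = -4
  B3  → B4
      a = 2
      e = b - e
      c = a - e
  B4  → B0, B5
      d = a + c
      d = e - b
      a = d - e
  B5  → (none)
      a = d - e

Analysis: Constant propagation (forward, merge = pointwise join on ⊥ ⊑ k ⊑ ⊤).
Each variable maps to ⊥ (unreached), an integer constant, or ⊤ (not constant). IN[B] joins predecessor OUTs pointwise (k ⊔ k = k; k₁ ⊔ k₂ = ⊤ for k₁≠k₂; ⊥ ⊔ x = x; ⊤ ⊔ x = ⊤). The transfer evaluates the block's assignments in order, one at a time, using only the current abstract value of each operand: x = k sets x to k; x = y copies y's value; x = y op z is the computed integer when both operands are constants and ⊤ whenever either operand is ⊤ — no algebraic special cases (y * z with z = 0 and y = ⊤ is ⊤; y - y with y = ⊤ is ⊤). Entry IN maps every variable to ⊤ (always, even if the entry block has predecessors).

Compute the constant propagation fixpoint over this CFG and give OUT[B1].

Answer: {a: -3, b: 6, c: ⊤, d: ⊤, e: ⊤, f: ⊤}

Derivation:
Per-block solution:
  B0: | IN=(all ⊤) | OUT=(all ⊤)
  B1: | IN=(all ⊤) | OUT={a:-3, b:6; rest ⊤}
  B2: | IN={a:-3, b:6; rest ⊤} | OUT={a:-4, b:6; rest ⊤}
  B3: | IN={a:-4, b:6; rest ⊤} | OUT={a:2, b:6; rest ⊤}
  B4: | IN={a:2, b:6; rest ⊤} | OUT={b:6; rest ⊤}
  B5: | IN={b:6; rest ⊤} | OUT={b:6; rest ⊤}

Merge at B1: IN[B1] = OUT[B0] = {a: ⊤, b: ⊤, c: ⊤, d: ⊤, e: ⊤, f: ⊤}
Applying B1's transfer function to that IN value gives OUT[B1] (row B1 above).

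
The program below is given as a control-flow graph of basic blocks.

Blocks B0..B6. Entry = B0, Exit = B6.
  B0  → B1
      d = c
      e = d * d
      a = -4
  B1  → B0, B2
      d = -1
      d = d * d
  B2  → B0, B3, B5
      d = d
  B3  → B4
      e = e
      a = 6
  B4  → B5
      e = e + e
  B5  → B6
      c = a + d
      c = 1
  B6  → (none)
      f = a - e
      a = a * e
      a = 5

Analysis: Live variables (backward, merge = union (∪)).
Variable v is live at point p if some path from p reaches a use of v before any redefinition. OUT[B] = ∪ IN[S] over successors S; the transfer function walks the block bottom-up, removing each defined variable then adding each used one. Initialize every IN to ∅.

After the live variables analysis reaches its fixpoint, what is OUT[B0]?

Answer: {a, c, e}

Derivation:
Converged values:
  B0:  IN={c}  OUT={a, c, e}
  B1:  IN={a, c, e}  OUT={a, c, d, e}
  B2:  IN={a, c, d, e}  OUT={a, c, d, e}
  B3:  IN={d, e}  OUT={a, d, e}
  B4:  IN={a, d, e}  OUT={a, d, e}
  B5:  IN={a, d, e}  OUT={a, e}
  B6:  IN={a, e}  OUT={}

Merge at B0: OUT[B0] = IN[B1] = {a, c, e}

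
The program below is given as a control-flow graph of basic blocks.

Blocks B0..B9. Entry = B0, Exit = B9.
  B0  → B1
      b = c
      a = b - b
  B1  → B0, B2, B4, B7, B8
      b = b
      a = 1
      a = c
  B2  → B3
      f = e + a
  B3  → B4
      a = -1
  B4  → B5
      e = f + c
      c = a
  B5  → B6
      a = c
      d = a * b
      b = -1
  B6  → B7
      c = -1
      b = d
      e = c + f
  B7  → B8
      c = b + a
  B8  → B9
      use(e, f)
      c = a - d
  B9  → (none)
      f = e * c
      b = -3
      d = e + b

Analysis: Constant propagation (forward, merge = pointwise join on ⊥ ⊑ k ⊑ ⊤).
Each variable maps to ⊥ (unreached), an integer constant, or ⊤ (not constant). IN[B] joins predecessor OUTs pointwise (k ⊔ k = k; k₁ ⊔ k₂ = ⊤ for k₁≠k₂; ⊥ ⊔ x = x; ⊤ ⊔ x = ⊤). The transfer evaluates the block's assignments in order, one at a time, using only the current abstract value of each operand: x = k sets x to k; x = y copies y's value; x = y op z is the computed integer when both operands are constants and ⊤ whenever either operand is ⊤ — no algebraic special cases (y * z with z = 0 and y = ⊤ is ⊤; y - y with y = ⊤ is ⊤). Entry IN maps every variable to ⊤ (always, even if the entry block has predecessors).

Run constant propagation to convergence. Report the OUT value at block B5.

Answer: {a: ⊤, b: -1, c: ⊤, d: ⊤, e: ⊤, f: ⊤}

Derivation:
Fixpoint table:
  B0:  IN=(all ⊤)  OUT=(all ⊤)
  B1:  IN=(all ⊤)  OUT=(all ⊤)
  B2:  IN=(all ⊤)  OUT=(all ⊤)
  B3:  IN=(all ⊤)  OUT={a:-1; rest ⊤}
  B4:  IN=(all ⊤)  OUT=(all ⊤)
  B5:  IN=(all ⊤)  OUT={b:-1; rest ⊤}
  B6:  IN={b:-1; rest ⊤}  OUT={c:-1; rest ⊤}
  B7:  IN=(all ⊤)  OUT=(all ⊤)
  B8:  IN=(all ⊤)  OUT=(all ⊤)
  B9:  IN=(all ⊤)  OUT={b:-3; rest ⊤}

Merge at B5: IN[B5] = OUT[B4] = {a: ⊤, b: ⊤, c: ⊤, d: ⊤, e: ⊤, f: ⊤}
Applying B5's transfer function to that IN value gives OUT[B5] (row B5 above).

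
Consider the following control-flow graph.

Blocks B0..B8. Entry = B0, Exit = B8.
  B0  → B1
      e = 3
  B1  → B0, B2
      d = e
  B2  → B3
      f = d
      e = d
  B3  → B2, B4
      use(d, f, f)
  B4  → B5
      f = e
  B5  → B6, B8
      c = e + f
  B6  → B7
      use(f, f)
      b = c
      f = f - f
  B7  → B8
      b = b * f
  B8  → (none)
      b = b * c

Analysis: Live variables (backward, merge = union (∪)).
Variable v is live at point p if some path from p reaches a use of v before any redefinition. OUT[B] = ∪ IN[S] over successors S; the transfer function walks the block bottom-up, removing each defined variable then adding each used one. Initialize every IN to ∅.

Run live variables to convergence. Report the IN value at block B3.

Fixpoint table:
  B0: | IN={b} | OUT={b, e}
  B1: | IN={b, e} | OUT={b, d}
  B2: | IN={b, d} | OUT={b, d, e, f}
  B3: | IN={b, d, e, f} | OUT={b, d, e}
  B4: | IN={b, e} | OUT={b, e, f}
  B5: | IN={b, e, f} | OUT={b, c, f}
  B6: | IN={c, f} | OUT={b, c, f}
  B7: | IN={b, c, f} | OUT={b, c}
  B8: | IN={b, c} | OUT={}

Merge at B3: OUT[B3] = IN[B2] ⊔ IN[B4] = {b, d, e}
Applying B3's transfer function to that OUT value gives IN[B3] (row B3 above).

Answer: {b, d, e, f}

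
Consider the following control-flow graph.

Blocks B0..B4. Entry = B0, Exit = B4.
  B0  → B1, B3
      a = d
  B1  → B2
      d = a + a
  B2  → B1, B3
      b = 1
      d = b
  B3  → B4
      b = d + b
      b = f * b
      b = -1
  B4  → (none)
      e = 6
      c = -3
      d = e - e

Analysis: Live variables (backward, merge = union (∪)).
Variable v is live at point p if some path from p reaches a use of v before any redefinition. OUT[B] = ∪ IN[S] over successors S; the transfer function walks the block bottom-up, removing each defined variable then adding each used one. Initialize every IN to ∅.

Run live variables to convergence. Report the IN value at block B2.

Answer: {a, f}

Derivation:
Per-block solution:
  B0:  IN={b, d, f}  OUT={a, b, d, f}
  B1:  IN={a, f}  OUT={a, f}
  B2:  IN={a, f}  OUT={a, b, d, f}
  B3:  IN={b, d, f}  OUT={}
  B4:  IN={}  OUT={}

Merge at B2: OUT[B2] = IN[B1] ⊔ IN[B3] = {a, b, d, f}
Applying B2's transfer function to that OUT value gives IN[B2] (row B2 above).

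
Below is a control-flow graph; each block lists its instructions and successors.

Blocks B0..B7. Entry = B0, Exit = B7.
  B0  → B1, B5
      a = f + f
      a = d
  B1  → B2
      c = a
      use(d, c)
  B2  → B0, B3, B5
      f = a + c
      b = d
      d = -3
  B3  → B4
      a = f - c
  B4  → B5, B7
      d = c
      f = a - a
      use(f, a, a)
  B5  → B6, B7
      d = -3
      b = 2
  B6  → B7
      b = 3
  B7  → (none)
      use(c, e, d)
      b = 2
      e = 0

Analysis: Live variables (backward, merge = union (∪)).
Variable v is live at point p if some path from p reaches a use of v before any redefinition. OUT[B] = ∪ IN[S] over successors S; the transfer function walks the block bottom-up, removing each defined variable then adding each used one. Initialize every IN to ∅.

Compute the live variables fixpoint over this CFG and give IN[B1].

Converged values:
  B0: | IN={c, d, e, f} | OUT={a, c, d, e}
  B1: | IN={a, d, e} | OUT={a, c, d, e}
  B2: | IN={a, c, d, e} | OUT={c, d, e, f}
  B3: | IN={c, e, f} | OUT={a, c, e}
  B4: | IN={a, c, e} | OUT={c, d, e}
  B5: | IN={c, e} | OUT={c, d, e}
  B6: | IN={c, d, e} | OUT={c, d, e}
  B7: | IN={c, d, e} | OUT={}

Merge at B1: OUT[B1] = IN[B2] = {a, c, d, e}
Applying B1's transfer function to that OUT value gives IN[B1] (row B1 above).

Answer: {a, d, e}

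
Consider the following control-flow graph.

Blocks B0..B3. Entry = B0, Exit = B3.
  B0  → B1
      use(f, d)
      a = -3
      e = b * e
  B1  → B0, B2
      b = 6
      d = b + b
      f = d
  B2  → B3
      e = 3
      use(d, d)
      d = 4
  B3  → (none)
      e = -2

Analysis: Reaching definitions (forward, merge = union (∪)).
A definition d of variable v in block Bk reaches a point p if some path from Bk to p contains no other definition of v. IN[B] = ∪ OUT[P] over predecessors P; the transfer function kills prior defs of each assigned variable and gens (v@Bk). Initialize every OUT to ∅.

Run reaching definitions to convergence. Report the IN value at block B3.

Fixpoint table:
  B0: | IN={a@B0, b@B1, d@B1, e@B0, f@B1} | OUT={a@B0, b@B1, d@B1, e@B0, f@B1}
  B1: | IN={a@B0, b@B1, d@B1, e@B0, f@B1} | OUT={a@B0, b@B1, d@B1, e@B0, f@B1}
  B2: | IN={a@B0, b@B1, d@B1, e@B0, f@B1} | OUT={a@B0, b@B1, d@B2, e@B2, f@B1}
  B3: | IN={a@B0, b@B1, d@B2, e@B2, f@B1} | OUT={a@B0, b@B1, d@B2, e@B3, f@B1}

Merge at B3: IN[B3] = OUT[B2] = {a@B0, b@B1, d@B2, e@B2, f@B1}

Answer: {a@B0, b@B1, d@B2, e@B2, f@B1}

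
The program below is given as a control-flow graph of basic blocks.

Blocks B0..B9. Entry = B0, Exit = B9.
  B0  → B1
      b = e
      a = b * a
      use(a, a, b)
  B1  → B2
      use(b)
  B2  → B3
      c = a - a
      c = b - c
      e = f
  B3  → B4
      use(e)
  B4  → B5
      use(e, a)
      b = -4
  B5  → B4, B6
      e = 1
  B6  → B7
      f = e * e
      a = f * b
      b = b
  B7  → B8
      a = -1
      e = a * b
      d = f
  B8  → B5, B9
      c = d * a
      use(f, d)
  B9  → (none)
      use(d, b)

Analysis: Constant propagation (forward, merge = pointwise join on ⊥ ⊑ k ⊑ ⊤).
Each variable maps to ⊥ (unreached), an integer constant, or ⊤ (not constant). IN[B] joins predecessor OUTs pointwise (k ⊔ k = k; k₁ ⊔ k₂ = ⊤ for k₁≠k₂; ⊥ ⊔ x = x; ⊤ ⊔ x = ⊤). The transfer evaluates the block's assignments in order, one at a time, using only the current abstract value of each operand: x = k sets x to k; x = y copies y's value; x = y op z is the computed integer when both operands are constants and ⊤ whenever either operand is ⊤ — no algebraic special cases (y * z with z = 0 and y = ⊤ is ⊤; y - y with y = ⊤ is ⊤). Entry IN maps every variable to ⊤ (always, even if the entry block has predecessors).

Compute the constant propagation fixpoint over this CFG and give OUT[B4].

Converged values:
  B0:  IN=(all ⊤)  OUT=(all ⊤)
  B1:  IN=(all ⊤)  OUT=(all ⊤)
  B2:  IN=(all ⊤)  OUT=(all ⊤)
  B3:  IN=(all ⊤)  OUT=(all ⊤)
  B4:  IN=(all ⊤)  OUT={b:-4; rest ⊤}
  B5:  IN={b:-4; rest ⊤}  OUT={b:-4, e:1; rest ⊤}
  B6:  IN={b:-4, e:1; rest ⊤}  OUT={a:-4, b:-4, e:1, f:1; rest ⊤}
  B7:  IN={a:-4, b:-4, e:1, f:1; rest ⊤}  OUT={a:-1, b:-4, d:1, e:4, f:1; rest ⊤}
  B8:  IN={a:-1, b:-4, d:1, e:4, f:1; rest ⊤}  OUT={a:-1, b:-4, c:-1, d:1, e:4, f:1; rest ⊤}
  B9:  IN={a:-1, b:-4, c:-1, d:1, e:4, f:1; rest ⊤}  OUT={a:-1, b:-4, c:-1, d:1, e:4, f:1; rest ⊤}

Merge at B4: IN[B4] = OUT[B3] ⊔ OUT[B5] = {a: ⊤, b: ⊤, c: ⊤, d: ⊤, e: ⊤, f: ⊤}
Applying B4's transfer function to that IN value gives OUT[B4] (row B4 above).

Answer: {a: ⊤, b: -4, c: ⊤, d: ⊤, e: ⊤, f: ⊤}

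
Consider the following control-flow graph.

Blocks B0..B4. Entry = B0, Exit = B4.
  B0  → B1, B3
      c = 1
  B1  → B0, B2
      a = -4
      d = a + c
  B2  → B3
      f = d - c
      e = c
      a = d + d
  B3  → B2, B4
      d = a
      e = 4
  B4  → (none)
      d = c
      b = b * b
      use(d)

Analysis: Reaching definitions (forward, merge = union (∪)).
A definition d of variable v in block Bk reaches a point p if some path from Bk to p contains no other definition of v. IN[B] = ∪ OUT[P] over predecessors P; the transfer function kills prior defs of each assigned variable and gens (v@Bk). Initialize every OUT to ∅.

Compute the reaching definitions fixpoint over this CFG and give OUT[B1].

Per-block solution:
  B0:  IN={a@B1, c@B0, d@B1}  OUT={a@B1, c@B0, d@B1}
  B1:  IN={a@B1, c@B0, d@B1}  OUT={a@B1, c@B0, d@B1}
  B2:  IN={a@B1, a@B2, c@B0, d@B1, d@B3, e@B3, f@B2}  OUT={a@B2, c@B0, d@B1, d@B3, e@B2, f@B2}
  B3:  IN={a@B1, a@B2, c@B0, d@B1, d@B3, e@B2, f@B2}  OUT={a@B1, a@B2, c@B0, d@B3, e@B3, f@B2}
  B4:  IN={a@B1, a@B2, c@B0, d@B3, e@B3, f@B2}  OUT={a@B1, a@B2, b@B4, c@B0, d@B4, e@B3, f@B2}

Merge at B1: IN[B1] = OUT[B0] = {a@B1, c@B0, d@B1}
Applying B1's transfer function to that IN value gives OUT[B1] (row B1 above).

Answer: {a@B1, c@B0, d@B1}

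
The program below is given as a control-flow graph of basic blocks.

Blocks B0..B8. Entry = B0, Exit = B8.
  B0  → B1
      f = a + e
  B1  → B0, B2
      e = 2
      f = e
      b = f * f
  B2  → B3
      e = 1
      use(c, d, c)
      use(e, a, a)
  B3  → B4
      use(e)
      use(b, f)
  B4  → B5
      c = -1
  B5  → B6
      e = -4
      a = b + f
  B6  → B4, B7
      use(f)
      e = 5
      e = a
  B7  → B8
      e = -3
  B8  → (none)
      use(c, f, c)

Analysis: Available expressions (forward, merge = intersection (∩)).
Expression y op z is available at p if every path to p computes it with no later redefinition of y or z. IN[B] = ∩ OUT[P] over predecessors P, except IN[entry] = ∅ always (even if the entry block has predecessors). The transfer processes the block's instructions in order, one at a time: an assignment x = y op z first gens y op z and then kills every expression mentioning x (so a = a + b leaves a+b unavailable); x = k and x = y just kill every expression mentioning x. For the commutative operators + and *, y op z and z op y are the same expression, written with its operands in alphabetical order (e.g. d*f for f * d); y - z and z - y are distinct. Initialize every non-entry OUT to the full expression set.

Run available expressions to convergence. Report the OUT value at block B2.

Answer: {f*f}

Derivation:
Per-block solution:
  B0:   IN={}   OUT={a+e}
  B1:   IN={a+e}   OUT={f*f}
  B2:   IN={f*f}   OUT={f*f}
  B3:   IN={f*f}   OUT={f*f}
  B4:   IN={f*f}   OUT={f*f}
  B5:   IN={f*f}   OUT={b+f, f*f}
  B6:   IN={b+f, f*f}   OUT={b+f, f*f}
  B7:   IN={b+f, f*f}   OUT={b+f, f*f}
  B8:   IN={b+f, f*f}   OUT={b+f, f*f}

Merge at B2: IN[B2] = OUT[B1] = {f*f}
Applying B2's transfer function to that IN value gives OUT[B2] (row B2 above).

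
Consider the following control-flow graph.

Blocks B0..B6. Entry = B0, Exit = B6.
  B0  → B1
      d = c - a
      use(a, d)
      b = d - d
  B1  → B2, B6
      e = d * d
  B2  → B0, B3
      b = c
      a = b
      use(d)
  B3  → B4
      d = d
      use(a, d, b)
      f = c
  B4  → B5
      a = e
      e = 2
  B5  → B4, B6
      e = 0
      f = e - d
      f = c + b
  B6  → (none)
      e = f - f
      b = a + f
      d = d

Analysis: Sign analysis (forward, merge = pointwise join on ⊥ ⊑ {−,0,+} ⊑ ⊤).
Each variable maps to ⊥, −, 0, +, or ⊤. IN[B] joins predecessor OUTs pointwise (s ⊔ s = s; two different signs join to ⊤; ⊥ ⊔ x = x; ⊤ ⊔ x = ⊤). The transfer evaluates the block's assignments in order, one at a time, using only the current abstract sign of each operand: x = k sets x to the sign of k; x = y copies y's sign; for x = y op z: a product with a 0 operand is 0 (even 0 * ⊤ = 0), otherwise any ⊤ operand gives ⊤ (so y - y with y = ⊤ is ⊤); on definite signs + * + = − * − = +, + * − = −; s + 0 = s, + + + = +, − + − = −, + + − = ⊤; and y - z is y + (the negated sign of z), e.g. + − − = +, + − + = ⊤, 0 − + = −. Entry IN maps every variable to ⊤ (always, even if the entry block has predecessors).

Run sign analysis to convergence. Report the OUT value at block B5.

Per-block solution:
  B0: | IN=(all ⊤) | OUT=(all ⊤)
  B1: | IN=(all ⊤) | OUT=(all ⊤)
  B2: | IN=(all ⊤) | OUT=(all ⊤)
  B3: | IN=(all ⊤) | OUT=(all ⊤)
  B4: | IN=(all ⊤) | OUT={e:+; rest ⊤}
  B5: | IN={e:+; rest ⊤} | OUT={e:0; rest ⊤}
  B6: | IN=(all ⊤) | OUT=(all ⊤)

Merge at B5: IN[B5] = OUT[B4] = {a: ⊤, b: ⊤, c: ⊤, d: ⊤, e: +, f: ⊤}
Applying B5's transfer function to that IN value gives OUT[B5] (row B5 above).

Answer: {a: ⊤, b: ⊤, c: ⊤, d: ⊤, e: 0, f: ⊤}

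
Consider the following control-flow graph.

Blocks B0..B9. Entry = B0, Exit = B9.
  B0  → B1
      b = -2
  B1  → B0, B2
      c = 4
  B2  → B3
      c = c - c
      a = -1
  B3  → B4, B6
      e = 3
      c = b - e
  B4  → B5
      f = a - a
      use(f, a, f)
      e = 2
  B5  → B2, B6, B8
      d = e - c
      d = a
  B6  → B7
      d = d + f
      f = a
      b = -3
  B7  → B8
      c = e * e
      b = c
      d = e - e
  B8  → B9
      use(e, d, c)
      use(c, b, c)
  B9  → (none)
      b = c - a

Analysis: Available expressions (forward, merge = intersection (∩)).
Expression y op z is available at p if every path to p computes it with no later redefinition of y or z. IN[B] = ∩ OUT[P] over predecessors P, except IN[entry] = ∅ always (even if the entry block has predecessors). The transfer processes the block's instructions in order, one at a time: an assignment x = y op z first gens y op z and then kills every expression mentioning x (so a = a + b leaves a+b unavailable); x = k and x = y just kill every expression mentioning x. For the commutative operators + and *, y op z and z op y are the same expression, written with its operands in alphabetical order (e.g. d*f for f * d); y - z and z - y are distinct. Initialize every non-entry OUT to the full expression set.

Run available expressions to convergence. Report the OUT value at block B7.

Converged values:
  B0:   IN={}   OUT={}
  B1:   IN={}   OUT={}
  B2:   IN={}   OUT={}
  B3:   IN={}   OUT={b-e}
  B4:   IN={b-e}   OUT={a-a}
  B5:   IN={a-a}   OUT={a-a, e-c}
  B6:   IN={}   OUT={}
  B7:   IN={}   OUT={e*e, e-e}
  B8:   IN={}   OUT={}
  B9:   IN={}   OUT={c-a}

Merge at B7: IN[B7] = OUT[B6] = {}
Applying B7's transfer function to that IN value gives OUT[B7] (row B7 above).

Answer: {e*e, e-e}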